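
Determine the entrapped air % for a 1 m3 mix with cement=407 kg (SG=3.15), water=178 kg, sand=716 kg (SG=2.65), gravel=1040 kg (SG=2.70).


Vol cement = 407 / (3.15 * 1000) = 0.129206 m3
Vol water = 178 / 1000 = 0.178 m3
Vol sand = 716 / (2.65 * 1000) = 0.270189 m3
Vol gravel = 1040 / (2.70 * 1000) = 0.385185 m3
Total solid + water volume = 0.96258 m3
Air = (1 - 0.96258) * 100 = 3.74%

3.74


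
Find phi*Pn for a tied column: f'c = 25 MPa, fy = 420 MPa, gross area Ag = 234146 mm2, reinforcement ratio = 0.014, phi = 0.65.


Ast = rho * Ag = 0.014 * 234146 = 3278.044 mm2
phi*Pn = 0.65 * 0.80 * (0.85 * 25 * (234146 - 3278.044) + 420 * 3278.044) / 1000
= 3267.02 kN

3267.02


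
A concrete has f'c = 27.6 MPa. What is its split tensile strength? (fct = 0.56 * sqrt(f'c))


fct = 0.56 * sqrt(27.6)
= 0.56 * 5.254
= 2.942 MPa

2.942


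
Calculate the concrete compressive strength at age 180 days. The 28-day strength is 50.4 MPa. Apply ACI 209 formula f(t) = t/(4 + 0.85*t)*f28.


f(180) = 180 / (4 + 0.85 * 180) * 50.4
= 180 / 157.0 * 50.4
= 57.78 MPa

57.78


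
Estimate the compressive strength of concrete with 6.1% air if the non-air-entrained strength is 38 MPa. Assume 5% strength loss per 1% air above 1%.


Strength loss = (6.1 - 1) * 5 = 25.5%
f'c = 38 * (1 - 25.5/100)
= 28.31 MPa

28.31


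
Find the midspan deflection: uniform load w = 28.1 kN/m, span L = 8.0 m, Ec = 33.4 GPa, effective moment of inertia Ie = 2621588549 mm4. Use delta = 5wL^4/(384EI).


Convert: L = 8.0 m = 8000 mm, Ec = 33.4 GPa = 33400 MPa
delta = 5 * 28.1 * 8000^4 / (384 * 33400 * 2621588549)
= 17.12 mm

17.12


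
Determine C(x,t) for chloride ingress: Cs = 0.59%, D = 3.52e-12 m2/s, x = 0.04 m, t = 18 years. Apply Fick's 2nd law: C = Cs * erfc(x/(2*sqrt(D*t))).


t_seconds = 18 * 365.25 * 24 * 3600 = 568036800.0 s
arg = 0.04 / (2 * sqrt(3.52e-12 * 568036800.0))
= 0.4473
erfc(0.4473) = 0.527
C = 0.59 * 0.527 = 0.311%

0.311


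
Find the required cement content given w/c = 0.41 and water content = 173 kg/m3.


Cement = water / (w/c)
= 173 / 0.41
= 422.0 kg/m3

422.0


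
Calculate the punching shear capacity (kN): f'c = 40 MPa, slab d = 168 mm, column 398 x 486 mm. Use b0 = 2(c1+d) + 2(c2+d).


b0 = 2*(398 + 168) + 2*(486 + 168) = 2440 mm
Vc = 0.33 * sqrt(40) * 2440 * 168 / 1000
= 855.55 kN

855.55


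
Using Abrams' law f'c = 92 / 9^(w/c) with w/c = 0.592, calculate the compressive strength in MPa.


f'c = 92 / 9^0.592
= 92 / 3.672
= 25.05 MPa

25.05


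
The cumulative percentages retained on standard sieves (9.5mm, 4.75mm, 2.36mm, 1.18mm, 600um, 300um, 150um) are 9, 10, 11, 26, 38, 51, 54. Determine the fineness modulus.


FM = sum(cumulative % retained) / 100
= 199 / 100
= 1.99

1.99


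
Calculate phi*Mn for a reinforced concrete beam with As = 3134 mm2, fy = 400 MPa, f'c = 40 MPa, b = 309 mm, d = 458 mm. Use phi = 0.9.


a = As * fy / (0.85 * f'c * b)
= 3134 * 400 / (0.85 * 40 * 309)
= 119.3223 mm
Mn = As * fy * (d - a/2) / 10^6
= 499.3576 kN-m
phi*Mn = 0.9 * 499.3576 = 449.42 kN-m

449.42


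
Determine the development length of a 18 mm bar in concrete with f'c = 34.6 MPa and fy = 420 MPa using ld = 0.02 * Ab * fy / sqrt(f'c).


Ab = pi * 18^2 / 4 = 254.469 mm2
ld = 0.02 * 254.469 * 420 / sqrt(34.6)
= 363.4 mm

363.4


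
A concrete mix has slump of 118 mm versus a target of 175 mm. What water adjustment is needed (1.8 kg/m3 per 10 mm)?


Difference = 175 - 118 = 57 mm
Water adjustment = 57 * 1.8 / 10 = 10.3 kg/m3

10.3


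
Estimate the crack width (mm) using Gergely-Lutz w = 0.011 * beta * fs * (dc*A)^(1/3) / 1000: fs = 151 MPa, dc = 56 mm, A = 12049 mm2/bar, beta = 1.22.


w = 0.011 * beta * fs * (dc * A)^(1/3) / 1000
= 0.011 * 1.22 * 151 * (56 * 12049)^(1/3) / 1000
= 0.178 mm

0.178


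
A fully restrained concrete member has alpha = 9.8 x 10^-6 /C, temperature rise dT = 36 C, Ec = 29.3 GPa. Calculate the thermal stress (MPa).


sigma = alpha * dT * Ec
= 9.8e-6 * 36 * 29.3 * 1000
= 10.337 MPa

10.337


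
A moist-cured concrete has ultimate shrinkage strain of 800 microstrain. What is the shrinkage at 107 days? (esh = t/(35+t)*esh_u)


esh(107) = 107 / (35 + 107) * 800
= 107 / 142 * 800
= 602.8 microstrain

602.8


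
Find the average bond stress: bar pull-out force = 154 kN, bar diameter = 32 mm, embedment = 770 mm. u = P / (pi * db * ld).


u = P / (pi * db * ld)
= 154 * 1000 / (pi * 32 * 770)
= 1.989 MPa

1.989


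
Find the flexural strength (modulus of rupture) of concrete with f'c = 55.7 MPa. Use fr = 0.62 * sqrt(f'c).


fr = 0.62 * sqrt(55.7)
= 4.627 MPa

4.627


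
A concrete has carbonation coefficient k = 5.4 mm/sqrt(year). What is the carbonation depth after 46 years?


depth = k * sqrt(t)
= 5.4 * sqrt(46)
= 36.62 mm

36.62


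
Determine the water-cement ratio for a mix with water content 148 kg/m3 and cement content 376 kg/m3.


w/c = water / cement
w/c = 148 / 376 = 0.394

0.394


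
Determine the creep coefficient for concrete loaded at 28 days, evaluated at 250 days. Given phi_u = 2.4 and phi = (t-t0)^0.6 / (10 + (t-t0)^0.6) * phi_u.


dt = 250 - 28 = 222
phi = 222^0.6 / (10 + 222^0.6) * 2.4
= 1.725

1.725


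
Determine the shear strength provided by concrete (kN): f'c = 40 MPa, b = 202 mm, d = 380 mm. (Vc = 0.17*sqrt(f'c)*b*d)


Vc = 0.17 * sqrt(40) * 202 * 380 / 1000
= 82.53 kN

82.53


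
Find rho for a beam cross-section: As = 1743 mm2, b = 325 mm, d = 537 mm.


rho = As / (b * d)
= 1743 / (325 * 537)
= 0.01

0.01


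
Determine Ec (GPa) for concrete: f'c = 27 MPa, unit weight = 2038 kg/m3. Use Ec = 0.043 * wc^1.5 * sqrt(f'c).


Ec = 0.043 * 2038^1.5 * sqrt(27) / 1000
= 20.56 GPa

20.56


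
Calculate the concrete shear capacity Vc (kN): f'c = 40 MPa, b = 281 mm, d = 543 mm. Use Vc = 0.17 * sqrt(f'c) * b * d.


Vc = 0.17 * sqrt(40) * 281 * 543 / 1000
= 164.05 kN

164.05


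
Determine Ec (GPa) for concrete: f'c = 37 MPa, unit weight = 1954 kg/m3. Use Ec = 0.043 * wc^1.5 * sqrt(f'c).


Ec = 0.043 * 1954^1.5 * sqrt(37) / 1000
= 22.59 GPa

22.59


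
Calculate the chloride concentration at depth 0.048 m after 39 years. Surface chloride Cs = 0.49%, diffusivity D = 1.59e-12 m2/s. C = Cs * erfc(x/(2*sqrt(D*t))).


t_seconds = 39 * 365.25 * 24 * 3600 = 1230746400.0 s
arg = 0.048 / (2 * sqrt(1.59e-12 * 1230746400.0))
= 0.5425
erfc(0.5425) = 0.4429
C = 0.49 * 0.4429 = 0.217%

0.217


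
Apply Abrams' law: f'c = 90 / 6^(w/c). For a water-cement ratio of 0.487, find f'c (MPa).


f'c = 90 / 6^0.487
= 90 / 2.393
= 37.61 MPa

37.61


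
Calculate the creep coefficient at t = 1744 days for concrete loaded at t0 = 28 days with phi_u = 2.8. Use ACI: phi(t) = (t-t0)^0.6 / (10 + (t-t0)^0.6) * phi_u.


dt = 1744 - 28 = 1716
phi = 1716^0.6 / (10 + 1716^0.6) * 2.8
= 2.512

2.512


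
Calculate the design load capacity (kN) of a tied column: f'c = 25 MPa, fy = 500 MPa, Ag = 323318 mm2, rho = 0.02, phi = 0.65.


Ast = rho * Ag = 0.02 * 323318 = 6466.36 mm2
phi*Pn = 0.65 * 0.80 * (0.85 * 25 * (323318 - 6466.36) + 500 * 6466.36) / 1000
= 5182.46 kN

5182.46


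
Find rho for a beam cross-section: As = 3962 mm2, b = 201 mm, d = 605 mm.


rho = As / (b * d)
= 3962 / (201 * 605)
= 0.0326

0.0326


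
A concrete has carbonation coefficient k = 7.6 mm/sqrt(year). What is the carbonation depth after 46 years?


depth = k * sqrt(t)
= 7.6 * sqrt(46)
= 51.55 mm

51.55


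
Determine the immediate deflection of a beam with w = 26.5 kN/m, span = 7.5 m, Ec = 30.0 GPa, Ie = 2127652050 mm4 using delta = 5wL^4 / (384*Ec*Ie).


Convert: L = 7.5 m = 7500 mm, Ec = 30.0 GPa = 30000 MPa
delta = 5 * 26.5 * 7500^4 / (384 * 30000 * 2127652050)
= 17.1 mm

17.1


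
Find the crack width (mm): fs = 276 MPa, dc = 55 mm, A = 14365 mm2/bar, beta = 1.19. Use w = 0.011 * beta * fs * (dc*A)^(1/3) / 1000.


w = 0.011 * beta * fs * (dc * A)^(1/3) / 1000
= 0.011 * 1.19 * 276 * (55 * 14365)^(1/3) / 1000
= 0.334 mm

0.334


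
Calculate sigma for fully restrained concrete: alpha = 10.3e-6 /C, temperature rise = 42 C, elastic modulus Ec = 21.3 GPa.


sigma = alpha * dT * Ec
= 10.3e-6 * 42 * 21.3 * 1000
= 9.214 MPa

9.214


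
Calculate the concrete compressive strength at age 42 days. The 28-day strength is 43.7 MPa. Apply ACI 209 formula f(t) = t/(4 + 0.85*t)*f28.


f(42) = 42 / (4 + 0.85 * 42) * 43.7
= 42 / 39.7 * 43.7
= 46.23 MPa

46.23


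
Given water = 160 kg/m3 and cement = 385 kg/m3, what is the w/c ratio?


w/c = water / cement
w/c = 160 / 385 = 0.416

0.416


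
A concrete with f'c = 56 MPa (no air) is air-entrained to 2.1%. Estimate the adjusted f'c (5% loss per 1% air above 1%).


Strength loss = (2.1 - 1) * 5 = 5.5%
f'c = 56 * (1 - 5.5/100)
= 52.92 MPa

52.92


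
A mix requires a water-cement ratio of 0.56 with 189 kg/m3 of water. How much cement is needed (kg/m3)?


Cement = water / (w/c)
= 189 / 0.56
= 337.5 kg/m3

337.5


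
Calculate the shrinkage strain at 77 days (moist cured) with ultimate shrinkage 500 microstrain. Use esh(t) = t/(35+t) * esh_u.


esh(77) = 77 / (35 + 77) * 500
= 77 / 112 * 500
= 343.8 microstrain

343.8


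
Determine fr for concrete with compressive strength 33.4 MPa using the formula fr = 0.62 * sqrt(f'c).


fr = 0.62 * sqrt(33.4)
= 3.583 MPa

3.583


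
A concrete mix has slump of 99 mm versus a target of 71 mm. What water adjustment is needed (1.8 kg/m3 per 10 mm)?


Difference = 71 - 99 = -28 mm
Water adjustment = -28 * 1.8 / 10 = -5.0 kg/m3

-5.0


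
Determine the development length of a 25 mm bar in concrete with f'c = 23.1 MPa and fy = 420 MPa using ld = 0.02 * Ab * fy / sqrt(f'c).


Ab = pi * 25^2 / 4 = 490.874 mm2
ld = 0.02 * 490.874 * 420 / sqrt(23.1)
= 857.9 mm

857.9


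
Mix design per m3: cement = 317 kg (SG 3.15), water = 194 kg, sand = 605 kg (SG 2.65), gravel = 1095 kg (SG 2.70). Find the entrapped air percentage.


Vol cement = 317 / (3.15 * 1000) = 0.100635 m3
Vol water = 194 / 1000 = 0.194 m3
Vol sand = 605 / (2.65 * 1000) = 0.228302 m3
Vol gravel = 1095 / (2.70 * 1000) = 0.405556 m3
Total solid + water volume = 0.928492 m3
Air = (1 - 0.928492) * 100 = 7.15%

7.15


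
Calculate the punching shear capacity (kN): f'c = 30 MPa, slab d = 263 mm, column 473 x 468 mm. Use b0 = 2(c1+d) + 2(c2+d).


b0 = 2*(473 + 263) + 2*(468 + 263) = 2934 mm
Vc = 0.33 * sqrt(30) * 2934 * 263 / 1000
= 1394.73 kN

1394.73


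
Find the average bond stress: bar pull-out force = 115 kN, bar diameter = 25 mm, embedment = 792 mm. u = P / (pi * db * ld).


u = P / (pi * db * ld)
= 115 * 1000 / (pi * 25 * 792)
= 1.849 MPa

1.849


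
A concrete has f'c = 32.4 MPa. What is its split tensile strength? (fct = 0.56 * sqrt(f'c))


fct = 0.56 * sqrt(32.4)
= 0.56 * 5.692
= 3.188 MPa

3.188


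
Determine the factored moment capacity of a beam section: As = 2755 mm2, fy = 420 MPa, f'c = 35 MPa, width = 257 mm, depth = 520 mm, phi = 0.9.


a = As * fy / (0.85 * f'c * b)
= 2755 * 420 / (0.85 * 35 * 257)
= 151.339 mm
Mn = As * fy * (d - a/2) / 10^6
= 514.1348 kN-m
phi*Mn = 0.9 * 514.1348 = 462.72 kN-m

462.72


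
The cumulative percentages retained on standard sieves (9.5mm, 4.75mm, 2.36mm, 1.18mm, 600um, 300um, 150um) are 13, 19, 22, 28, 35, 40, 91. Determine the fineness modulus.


FM = sum(cumulative % retained) / 100
= 248 / 100
= 2.48

2.48


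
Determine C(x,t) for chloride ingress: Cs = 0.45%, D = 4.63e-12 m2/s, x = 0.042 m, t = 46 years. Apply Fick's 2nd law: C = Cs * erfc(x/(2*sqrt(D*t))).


t_seconds = 46 * 365.25 * 24 * 3600 = 1451649600.0 s
arg = 0.042 / (2 * sqrt(4.63e-12 * 1451649600.0))
= 0.2562
erfc(0.2562) = 0.7172
C = 0.45 * 0.7172 = 0.3227%

0.3227


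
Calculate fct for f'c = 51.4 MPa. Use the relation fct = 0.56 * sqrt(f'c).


fct = 0.56 * sqrt(51.4)
= 0.56 * 7.169
= 4.015 MPa

4.015


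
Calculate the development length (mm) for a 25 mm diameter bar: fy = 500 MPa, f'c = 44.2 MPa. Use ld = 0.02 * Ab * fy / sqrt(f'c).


Ab = pi * 25^2 / 4 = 490.874 mm2
ld = 0.02 * 490.874 * 500 / sqrt(44.2)
= 738.3 mm

738.3


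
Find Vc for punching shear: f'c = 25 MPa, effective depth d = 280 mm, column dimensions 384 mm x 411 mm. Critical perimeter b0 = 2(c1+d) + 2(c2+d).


b0 = 2*(384 + 280) + 2*(411 + 280) = 2710 mm
Vc = 0.33 * sqrt(25) * 2710 * 280 / 1000
= 1252.02 kN

1252.02


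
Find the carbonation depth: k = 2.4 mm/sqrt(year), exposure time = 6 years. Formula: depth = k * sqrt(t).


depth = k * sqrt(t)
= 2.4 * sqrt(6)
= 5.88 mm

5.88


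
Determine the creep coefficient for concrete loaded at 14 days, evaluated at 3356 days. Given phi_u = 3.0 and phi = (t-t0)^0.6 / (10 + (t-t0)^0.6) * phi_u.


dt = 3356 - 14 = 3342
phi = 3342^0.6 / (10 + 3342^0.6) * 3.0
= 2.786

2.786


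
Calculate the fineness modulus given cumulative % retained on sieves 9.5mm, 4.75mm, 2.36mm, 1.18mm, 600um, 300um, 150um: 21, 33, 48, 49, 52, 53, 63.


FM = sum(cumulative % retained) / 100
= 319 / 100
= 3.19

3.19


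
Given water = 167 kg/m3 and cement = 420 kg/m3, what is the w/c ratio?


w/c = water / cement
w/c = 167 / 420 = 0.398

0.398


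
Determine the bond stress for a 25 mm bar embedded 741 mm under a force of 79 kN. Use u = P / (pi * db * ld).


u = P / (pi * db * ld)
= 79 * 1000 / (pi * 25 * 741)
= 1.357 MPa

1.357


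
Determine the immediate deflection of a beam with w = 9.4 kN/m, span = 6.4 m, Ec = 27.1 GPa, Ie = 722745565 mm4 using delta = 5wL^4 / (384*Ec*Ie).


Convert: L = 6.4 m = 6400 mm, Ec = 27.1 GPa = 27100 MPa
delta = 5 * 9.4 * 6400^4 / (384 * 27100 * 722745565)
= 10.48 mm

10.48


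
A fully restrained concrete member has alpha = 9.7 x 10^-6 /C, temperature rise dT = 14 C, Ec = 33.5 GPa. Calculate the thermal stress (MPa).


sigma = alpha * dT * Ec
= 9.7e-6 * 14 * 33.5 * 1000
= 4.549 MPa

4.549


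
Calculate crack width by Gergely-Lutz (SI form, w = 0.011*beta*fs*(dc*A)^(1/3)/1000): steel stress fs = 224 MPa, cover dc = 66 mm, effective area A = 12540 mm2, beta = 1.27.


w = 0.011 * beta * fs * (dc * A)^(1/3) / 1000
= 0.011 * 1.27 * 224 * (66 * 12540)^(1/3) / 1000
= 0.294 mm

0.294


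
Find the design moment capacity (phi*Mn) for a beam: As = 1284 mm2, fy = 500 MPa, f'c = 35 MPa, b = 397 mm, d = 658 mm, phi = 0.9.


a = As * fy / (0.85 * f'c * b)
= 1284 * 500 / (0.85 * 35 * 397)
= 54.3573 mm
Mn = As * fy * (d - a/2) / 10^6
= 404.9873 kN-m
phi*Mn = 0.9 * 404.9873 = 364.49 kN-m

364.49


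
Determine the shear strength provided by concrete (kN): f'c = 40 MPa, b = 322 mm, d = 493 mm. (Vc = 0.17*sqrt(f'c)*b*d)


Vc = 0.17 * sqrt(40) * 322 * 493 / 1000
= 170.68 kN

170.68


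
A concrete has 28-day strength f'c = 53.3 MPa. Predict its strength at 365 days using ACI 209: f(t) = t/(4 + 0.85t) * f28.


f(365) = 365 / (4 + 0.85 * 365) * 53.3
= 365 / 314.25 * 53.3
= 61.91 MPa

61.91


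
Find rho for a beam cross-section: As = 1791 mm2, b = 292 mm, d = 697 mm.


rho = As / (b * d)
= 1791 / (292 * 697)
= 0.0088

0.0088


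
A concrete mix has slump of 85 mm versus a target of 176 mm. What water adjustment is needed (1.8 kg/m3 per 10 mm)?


Difference = 176 - 85 = 91 mm
Water adjustment = 91 * 1.8 / 10 = 16.4 kg/m3

16.4


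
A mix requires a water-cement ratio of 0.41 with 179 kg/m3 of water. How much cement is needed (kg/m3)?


Cement = water / (w/c)
= 179 / 0.41
= 436.6 kg/m3

436.6


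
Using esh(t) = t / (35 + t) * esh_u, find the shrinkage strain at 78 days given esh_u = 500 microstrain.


esh(78) = 78 / (35 + 78) * 500
= 78 / 113 * 500
= 345.1 microstrain

345.1


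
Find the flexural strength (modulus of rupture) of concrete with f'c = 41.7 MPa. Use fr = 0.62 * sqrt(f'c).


fr = 0.62 * sqrt(41.7)
= 4.004 MPa

4.004


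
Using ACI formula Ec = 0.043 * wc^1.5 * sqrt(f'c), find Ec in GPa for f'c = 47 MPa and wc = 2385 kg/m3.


Ec = 0.043 * 2385^1.5 * sqrt(47) / 1000
= 34.34 GPa

34.34


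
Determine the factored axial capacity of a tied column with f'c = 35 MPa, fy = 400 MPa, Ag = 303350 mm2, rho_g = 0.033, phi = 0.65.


Ast = rho * Ag = 0.033 * 303350 = 10010.55 mm2
phi*Pn = 0.65 * 0.80 * (0.85 * 35 * (303350 - 10010.55) + 400 * 10010.55) / 1000
= 6620.16 kN

6620.16


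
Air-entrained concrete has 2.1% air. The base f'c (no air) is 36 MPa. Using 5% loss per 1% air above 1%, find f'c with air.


Strength loss = (2.1 - 1) * 5 = 5.5%
f'c = 36 * (1 - 5.5/100)
= 34.02 MPa

34.02


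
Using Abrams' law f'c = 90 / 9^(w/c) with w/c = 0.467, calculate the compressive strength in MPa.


f'c = 90 / 9^0.467
= 90 / 2.79
= 32.26 MPa

32.26


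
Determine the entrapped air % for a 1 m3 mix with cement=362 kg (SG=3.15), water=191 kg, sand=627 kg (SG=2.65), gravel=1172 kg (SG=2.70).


Vol cement = 362 / (3.15 * 1000) = 0.114921 m3
Vol water = 191 / 1000 = 0.191 m3
Vol sand = 627 / (2.65 * 1000) = 0.236604 m3
Vol gravel = 1172 / (2.70 * 1000) = 0.434074 m3
Total solid + water volume = 0.976598 m3
Air = (1 - 0.976598) * 100 = 2.34%

2.34


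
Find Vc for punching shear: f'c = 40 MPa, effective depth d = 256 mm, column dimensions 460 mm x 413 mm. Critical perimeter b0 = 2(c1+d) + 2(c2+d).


b0 = 2*(460 + 256) + 2*(413 + 256) = 2770 mm
Vc = 0.33 * sqrt(40) * 2770 * 256 / 1000
= 1480.01 kN

1480.01


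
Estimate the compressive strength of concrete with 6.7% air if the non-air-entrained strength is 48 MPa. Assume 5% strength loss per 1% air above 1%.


Strength loss = (6.7 - 1) * 5 = 28.5%
f'c = 48 * (1 - 28.5/100)
= 34.32 MPa

34.32


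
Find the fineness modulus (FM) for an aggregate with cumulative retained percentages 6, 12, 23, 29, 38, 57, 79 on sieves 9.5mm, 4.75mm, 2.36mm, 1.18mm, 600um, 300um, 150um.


FM = sum(cumulative % retained) / 100
= 244 / 100
= 2.44

2.44


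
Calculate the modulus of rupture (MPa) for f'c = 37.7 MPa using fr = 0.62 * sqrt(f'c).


fr = 0.62 * sqrt(37.7)
= 3.807 MPa

3.807


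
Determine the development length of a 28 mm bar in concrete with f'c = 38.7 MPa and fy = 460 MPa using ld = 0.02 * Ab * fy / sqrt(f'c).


Ab = pi * 28^2 / 4 = 615.752 mm2
ld = 0.02 * 615.752 * 460 / sqrt(38.7)
= 910.6 mm

910.6


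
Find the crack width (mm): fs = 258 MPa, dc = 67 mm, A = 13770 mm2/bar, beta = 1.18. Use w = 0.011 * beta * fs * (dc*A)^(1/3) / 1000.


w = 0.011 * beta * fs * (dc * A)^(1/3) / 1000
= 0.011 * 1.18 * 258 * (67 * 13770)^(1/3) / 1000
= 0.326 mm

0.326


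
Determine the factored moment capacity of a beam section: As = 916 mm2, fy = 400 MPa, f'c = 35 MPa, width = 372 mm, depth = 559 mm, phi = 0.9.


a = As * fy / (0.85 * f'c * b)
= 916 * 400 / (0.85 * 35 * 372)
= 33.1074 mm
Mn = As * fy * (d - a/2) / 10^6
= 198.7523 kN-m
phi*Mn = 0.9 * 198.7523 = 178.88 kN-m

178.88


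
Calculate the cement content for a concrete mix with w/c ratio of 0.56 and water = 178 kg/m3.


Cement = water / (w/c)
= 178 / 0.56
= 317.9 kg/m3

317.9


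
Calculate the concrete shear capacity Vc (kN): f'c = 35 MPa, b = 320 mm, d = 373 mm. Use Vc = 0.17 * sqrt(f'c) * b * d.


Vc = 0.17 * sqrt(35) * 320 * 373 / 1000
= 120.04 kN

120.04


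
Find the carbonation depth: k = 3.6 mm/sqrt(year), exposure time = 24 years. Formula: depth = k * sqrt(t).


depth = k * sqrt(t)
= 3.6 * sqrt(24)
= 17.64 mm

17.64


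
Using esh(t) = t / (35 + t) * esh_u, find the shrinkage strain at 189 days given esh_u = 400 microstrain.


esh(189) = 189 / (35 + 189) * 400
= 189 / 224 * 400
= 337.5 microstrain

337.5


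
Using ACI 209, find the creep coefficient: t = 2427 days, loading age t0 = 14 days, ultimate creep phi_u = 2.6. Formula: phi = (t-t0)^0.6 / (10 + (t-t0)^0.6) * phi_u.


dt = 2427 - 14 = 2413
phi = 2413^0.6 / (10 + 2413^0.6) * 2.6
= 2.378

2.378


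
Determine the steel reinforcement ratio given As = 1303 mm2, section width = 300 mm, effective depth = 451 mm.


rho = As / (b * d)
= 1303 / (300 * 451)
= 0.0096

0.0096


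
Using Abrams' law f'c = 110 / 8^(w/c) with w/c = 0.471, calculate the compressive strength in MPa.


f'c = 110 / 8^0.471
= 110 / 2.663
= 41.31 MPa

41.31


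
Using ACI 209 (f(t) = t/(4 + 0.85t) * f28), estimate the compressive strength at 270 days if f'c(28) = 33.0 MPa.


f(270) = 270 / (4 + 0.85 * 270) * 33.0
= 270 / 233.5 * 33.0
= 38.16 MPa

38.16


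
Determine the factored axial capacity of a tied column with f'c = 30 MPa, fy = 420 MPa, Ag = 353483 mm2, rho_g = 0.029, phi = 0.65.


Ast = rho * Ag = 0.029 * 353483 = 10251.007 mm2
phi*Pn = 0.65 * 0.80 * (0.85 * 30 * (353483 - 10251.007) + 420 * 10251.007) / 1000
= 6790.08 kN

6790.08


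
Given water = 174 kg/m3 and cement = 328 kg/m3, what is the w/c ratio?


w/c = water / cement
w/c = 174 / 328 = 0.53

0.53


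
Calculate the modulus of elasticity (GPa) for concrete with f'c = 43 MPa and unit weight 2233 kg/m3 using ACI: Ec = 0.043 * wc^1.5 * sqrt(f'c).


Ec = 0.043 * 2233^1.5 * sqrt(43) / 1000
= 29.75 GPa

29.75


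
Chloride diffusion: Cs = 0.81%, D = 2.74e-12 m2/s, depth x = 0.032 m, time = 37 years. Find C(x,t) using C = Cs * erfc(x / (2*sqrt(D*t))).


t_seconds = 37 * 365.25 * 24 * 3600 = 1167631200.0 s
arg = 0.032 / (2 * sqrt(2.74e-12 * 1167631200.0))
= 0.2829
erfc(0.2829) = 0.6891
C = 0.81 * 0.6891 = 0.5582%

0.5582


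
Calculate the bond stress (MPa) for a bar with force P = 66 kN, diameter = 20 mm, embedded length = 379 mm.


u = P / (pi * db * ld)
= 66 * 1000 / (pi * 20 * 379)
= 2.772 MPa

2.772


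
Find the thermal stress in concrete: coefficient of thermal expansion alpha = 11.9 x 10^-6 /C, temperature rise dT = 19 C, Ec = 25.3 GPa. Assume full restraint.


sigma = alpha * dT * Ec
= 11.9e-6 * 19 * 25.3 * 1000
= 5.72 MPa

5.72


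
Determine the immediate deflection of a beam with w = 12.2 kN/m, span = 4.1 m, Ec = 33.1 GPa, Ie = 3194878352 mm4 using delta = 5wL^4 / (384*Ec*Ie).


Convert: L = 4.1 m = 4100 mm, Ec = 33.1 GPa = 33100 MPa
delta = 5 * 12.2 * 4100^4 / (384 * 33100 * 3194878352)
= 0.42 mm

0.42


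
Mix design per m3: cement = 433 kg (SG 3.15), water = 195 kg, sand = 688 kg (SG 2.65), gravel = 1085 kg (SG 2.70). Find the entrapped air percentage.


Vol cement = 433 / (3.15 * 1000) = 0.13746 m3
Vol water = 195 / 1000 = 0.195 m3
Vol sand = 688 / (2.65 * 1000) = 0.259623 m3
Vol gravel = 1085 / (2.70 * 1000) = 0.401852 m3
Total solid + water volume = 0.993935 m3
Air = (1 - 0.993935) * 100 = 0.61%

0.61


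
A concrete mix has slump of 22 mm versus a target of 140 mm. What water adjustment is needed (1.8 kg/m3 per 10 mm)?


Difference = 140 - 22 = 118 mm
Water adjustment = 118 * 1.8 / 10 = 21.2 kg/m3

21.2


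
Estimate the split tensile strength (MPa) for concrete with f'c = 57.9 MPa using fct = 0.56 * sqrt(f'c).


fct = 0.56 * sqrt(57.9)
= 0.56 * 7.609
= 4.261 MPa

4.261


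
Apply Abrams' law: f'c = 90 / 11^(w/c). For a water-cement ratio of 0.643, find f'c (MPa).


f'c = 90 / 11^0.643
= 90 / 4.673
= 19.26 MPa

19.26


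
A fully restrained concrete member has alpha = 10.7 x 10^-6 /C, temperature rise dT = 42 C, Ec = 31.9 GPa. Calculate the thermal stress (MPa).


sigma = alpha * dT * Ec
= 10.7e-6 * 42 * 31.9 * 1000
= 14.336 MPa

14.336


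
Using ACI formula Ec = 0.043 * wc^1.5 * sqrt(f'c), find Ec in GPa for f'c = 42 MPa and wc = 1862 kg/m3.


Ec = 0.043 * 1862^1.5 * sqrt(42) / 1000
= 22.39 GPa

22.39


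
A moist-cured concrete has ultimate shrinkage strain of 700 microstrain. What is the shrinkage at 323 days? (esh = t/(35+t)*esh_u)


esh(323) = 323 / (35 + 323) * 700
= 323 / 358 * 700
= 631.6 microstrain

631.6


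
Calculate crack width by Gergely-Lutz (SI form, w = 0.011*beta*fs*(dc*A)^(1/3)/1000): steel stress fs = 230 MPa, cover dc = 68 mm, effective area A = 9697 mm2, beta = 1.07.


w = 0.011 * beta * fs * (dc * A)^(1/3) / 1000
= 0.011 * 1.07 * 230 * (68 * 9697)^(1/3) / 1000
= 0.236 mm

0.236


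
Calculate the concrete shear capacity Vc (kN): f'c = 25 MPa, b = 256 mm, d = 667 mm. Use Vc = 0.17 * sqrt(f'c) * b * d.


Vc = 0.17 * sqrt(25) * 256 * 667 / 1000
= 145.14 kN

145.14


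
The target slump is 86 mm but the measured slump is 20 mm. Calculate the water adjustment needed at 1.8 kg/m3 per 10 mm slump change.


Difference = 86 - 20 = 66 mm
Water adjustment = 66 * 1.8 / 10 = 11.9 kg/m3

11.9


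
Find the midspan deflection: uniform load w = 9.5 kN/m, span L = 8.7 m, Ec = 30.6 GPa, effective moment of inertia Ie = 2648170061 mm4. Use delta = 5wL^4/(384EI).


Convert: L = 8.7 m = 8700 mm, Ec = 30.6 GPa = 30600 MPa
delta = 5 * 9.5 * 8700^4 / (384 * 30600 * 2648170061)
= 8.75 mm

8.75


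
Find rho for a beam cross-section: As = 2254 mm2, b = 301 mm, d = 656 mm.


rho = As / (b * d)
= 2254 / (301 * 656)
= 0.0114

0.0114


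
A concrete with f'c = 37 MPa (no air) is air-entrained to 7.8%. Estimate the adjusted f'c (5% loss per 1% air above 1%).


Strength loss = (7.8 - 1) * 5 = 34.0%
f'c = 37 * (1 - 34.0/100)
= 24.42 MPa

24.42


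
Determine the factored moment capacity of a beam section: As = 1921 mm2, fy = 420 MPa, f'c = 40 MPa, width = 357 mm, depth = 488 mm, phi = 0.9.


a = As * fy / (0.85 * f'c * b)
= 1921 * 420 / (0.85 * 40 * 357)
= 66.4706 mm
Mn = As * fy * (d - a/2) / 10^6
= 366.9133 kN-m
phi*Mn = 0.9 * 366.9133 = 330.22 kN-m

330.22


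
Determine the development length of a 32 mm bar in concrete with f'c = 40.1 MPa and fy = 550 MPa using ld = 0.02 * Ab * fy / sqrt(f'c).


Ab = pi * 32^2 / 4 = 804.248 mm2
ld = 0.02 * 804.248 * 550 / sqrt(40.1)
= 1397.0 mm

1397.0


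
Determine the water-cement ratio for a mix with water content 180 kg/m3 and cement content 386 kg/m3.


w/c = water / cement
w/c = 180 / 386 = 0.466

0.466


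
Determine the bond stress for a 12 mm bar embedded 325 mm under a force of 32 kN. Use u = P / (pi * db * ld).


u = P / (pi * db * ld)
= 32 * 1000 / (pi * 12 * 325)
= 2.612 MPa

2.612


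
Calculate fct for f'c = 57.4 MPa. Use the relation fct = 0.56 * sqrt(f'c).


fct = 0.56 * sqrt(57.4)
= 0.56 * 7.576
= 4.243 MPa

4.243


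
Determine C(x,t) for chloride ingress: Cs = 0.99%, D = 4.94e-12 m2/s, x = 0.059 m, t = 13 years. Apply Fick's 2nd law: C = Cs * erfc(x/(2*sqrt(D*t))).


t_seconds = 13 * 365.25 * 24 * 3600 = 410248800.0 s
arg = 0.059 / (2 * sqrt(4.94e-12 * 410248800.0))
= 0.6553
erfc(0.6553) = 0.3541
C = 0.99 * 0.3541 = 0.3505%

0.3505


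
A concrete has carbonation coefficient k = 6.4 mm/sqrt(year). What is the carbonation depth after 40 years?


depth = k * sqrt(t)
= 6.4 * sqrt(40)
= 40.48 mm

40.48


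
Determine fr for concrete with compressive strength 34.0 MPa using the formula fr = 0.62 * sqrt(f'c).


fr = 0.62 * sqrt(34.0)
= 3.615 MPa

3.615


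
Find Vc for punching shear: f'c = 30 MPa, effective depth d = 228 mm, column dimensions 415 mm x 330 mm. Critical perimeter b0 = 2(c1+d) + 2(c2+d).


b0 = 2*(415 + 228) + 2*(330 + 228) = 2402 mm
Vc = 0.33 * sqrt(30) * 2402 * 228 / 1000
= 989.88 kN

989.88


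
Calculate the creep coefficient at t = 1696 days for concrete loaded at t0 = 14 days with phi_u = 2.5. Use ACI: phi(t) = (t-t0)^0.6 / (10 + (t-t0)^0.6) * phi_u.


dt = 1696 - 14 = 1682
phi = 1682^0.6 / (10 + 1682^0.6) * 2.5
= 2.24

2.24


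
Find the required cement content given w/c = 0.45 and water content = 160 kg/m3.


Cement = water / (w/c)
= 160 / 0.45
= 355.6 kg/m3

355.6


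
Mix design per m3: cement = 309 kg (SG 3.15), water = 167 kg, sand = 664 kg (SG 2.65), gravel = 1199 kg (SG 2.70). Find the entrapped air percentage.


Vol cement = 309 / (3.15 * 1000) = 0.098095 m3
Vol water = 167 / 1000 = 0.167 m3
Vol sand = 664 / (2.65 * 1000) = 0.250566 m3
Vol gravel = 1199 / (2.70 * 1000) = 0.444074 m3
Total solid + water volume = 0.959735 m3
Air = (1 - 0.959735) * 100 = 4.03%

4.03


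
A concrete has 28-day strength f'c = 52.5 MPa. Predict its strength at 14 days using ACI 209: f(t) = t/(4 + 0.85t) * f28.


f(14) = 14 / (4 + 0.85 * 14) * 52.5
= 14 / 15.9 * 52.5
= 46.23 MPa

46.23


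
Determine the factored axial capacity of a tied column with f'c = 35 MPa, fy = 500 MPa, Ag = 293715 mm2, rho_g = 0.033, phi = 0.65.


Ast = rho * Ag = 0.033 * 293715 = 9692.595 mm2
phi*Pn = 0.65 * 0.80 * (0.85 * 35 * (293715 - 9692.595) + 500 * 9692.595) / 1000
= 6913.9 kN

6913.9


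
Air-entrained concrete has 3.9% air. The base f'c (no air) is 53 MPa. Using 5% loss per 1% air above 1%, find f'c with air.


Strength loss = (3.9 - 1) * 5 = 14.5%
f'c = 53 * (1 - 14.5/100)
= 45.31 MPa

45.31


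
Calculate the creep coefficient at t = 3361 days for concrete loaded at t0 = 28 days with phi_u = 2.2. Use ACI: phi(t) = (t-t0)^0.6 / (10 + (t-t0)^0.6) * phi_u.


dt = 3361 - 28 = 3333
phi = 3333^0.6 / (10 + 3333^0.6) * 2.2
= 2.043

2.043


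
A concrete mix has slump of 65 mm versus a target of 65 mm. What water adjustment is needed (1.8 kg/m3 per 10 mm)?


Difference = 65 - 65 = 0 mm
Water adjustment = 0 * 1.8 / 10 = 0.0 kg/m3

0.0


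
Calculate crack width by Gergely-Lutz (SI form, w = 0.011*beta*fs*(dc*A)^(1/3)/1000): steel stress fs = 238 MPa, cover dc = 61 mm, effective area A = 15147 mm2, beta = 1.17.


w = 0.011 * beta * fs * (dc * A)^(1/3) / 1000
= 0.011 * 1.17 * 238 * (61 * 15147)^(1/3) / 1000
= 0.298 mm

0.298


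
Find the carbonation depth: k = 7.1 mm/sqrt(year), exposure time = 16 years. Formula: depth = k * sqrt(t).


depth = k * sqrt(t)
= 7.1 * sqrt(16)
= 28.4 mm

28.4


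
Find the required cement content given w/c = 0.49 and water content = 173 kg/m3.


Cement = water / (w/c)
= 173 / 0.49
= 353.1 kg/m3

353.1


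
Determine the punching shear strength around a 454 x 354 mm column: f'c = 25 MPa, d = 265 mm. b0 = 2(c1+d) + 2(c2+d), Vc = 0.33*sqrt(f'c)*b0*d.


b0 = 2*(454 + 265) + 2*(354 + 265) = 2676 mm
Vc = 0.33 * sqrt(25) * 2676 * 265 / 1000
= 1170.08 kN

1170.08


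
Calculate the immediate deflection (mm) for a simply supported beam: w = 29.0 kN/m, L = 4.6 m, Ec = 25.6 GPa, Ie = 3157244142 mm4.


Convert: L = 4.6 m = 4600 mm, Ec = 25.6 GPa = 25600 MPa
delta = 5 * 29.0 * 4600^4 / (384 * 25600 * 3157244142)
= 2.09 mm

2.09


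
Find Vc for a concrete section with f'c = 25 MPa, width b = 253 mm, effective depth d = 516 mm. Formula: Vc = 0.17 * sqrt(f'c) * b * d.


Vc = 0.17 * sqrt(25) * 253 * 516 / 1000
= 110.97 kN

110.97


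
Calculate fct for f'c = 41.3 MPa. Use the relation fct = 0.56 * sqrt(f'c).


fct = 0.56 * sqrt(41.3)
= 0.56 * 6.427
= 3.599 MPa

3.599


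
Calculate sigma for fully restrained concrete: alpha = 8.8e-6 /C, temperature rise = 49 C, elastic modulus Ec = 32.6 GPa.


sigma = alpha * dT * Ec
= 8.8e-6 * 49 * 32.6 * 1000
= 14.057 MPa

14.057


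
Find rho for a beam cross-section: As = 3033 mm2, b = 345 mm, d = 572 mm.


rho = As / (b * d)
= 3033 / (345 * 572)
= 0.0154

0.0154


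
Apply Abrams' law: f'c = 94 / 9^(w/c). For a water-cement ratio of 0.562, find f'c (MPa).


f'c = 94 / 9^0.562
= 94 / 3.438
= 27.34 MPa

27.34


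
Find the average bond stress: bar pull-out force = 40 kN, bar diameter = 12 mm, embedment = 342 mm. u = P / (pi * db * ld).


u = P / (pi * db * ld)
= 40 * 1000 / (pi * 12 * 342)
= 3.102 MPa

3.102


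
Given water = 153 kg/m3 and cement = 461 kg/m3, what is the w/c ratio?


w/c = water / cement
w/c = 153 / 461 = 0.332

0.332


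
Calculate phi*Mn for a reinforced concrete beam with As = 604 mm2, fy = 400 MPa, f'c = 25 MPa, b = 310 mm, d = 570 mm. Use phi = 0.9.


a = As * fy / (0.85 * f'c * b)
= 604 * 400 / (0.85 * 25 * 310)
= 36.6755 mm
Mn = As * fy * (d - a/2) / 10^6
= 133.2816 kN-m
phi*Mn = 0.9 * 133.2816 = 119.95 kN-m

119.95


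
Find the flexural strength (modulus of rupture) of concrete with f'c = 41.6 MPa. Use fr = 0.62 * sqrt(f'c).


fr = 0.62 * sqrt(41.6)
= 3.999 MPa

3.999


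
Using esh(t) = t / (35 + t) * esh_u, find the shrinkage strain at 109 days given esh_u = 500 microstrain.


esh(109) = 109 / (35 + 109) * 500
= 109 / 144 * 500
= 378.5 microstrain

378.5


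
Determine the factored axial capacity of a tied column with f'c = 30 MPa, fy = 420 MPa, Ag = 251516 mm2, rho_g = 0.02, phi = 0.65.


Ast = rho * Ag = 0.02 * 251516 = 5030.32 mm2
phi*Pn = 0.65 * 0.80 * (0.85 * 30 * (251516 - 5030.32) + 420 * 5030.32) / 1000
= 4367.02 kN

4367.02


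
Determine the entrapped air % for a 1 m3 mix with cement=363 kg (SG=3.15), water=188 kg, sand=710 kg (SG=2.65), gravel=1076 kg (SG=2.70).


Vol cement = 363 / (3.15 * 1000) = 0.115238 m3
Vol water = 188 / 1000 = 0.188 m3
Vol sand = 710 / (2.65 * 1000) = 0.267925 m3
Vol gravel = 1076 / (2.70 * 1000) = 0.398519 m3
Total solid + water volume = 0.969681 m3
Air = (1 - 0.969681) * 100 = 3.03%

3.03


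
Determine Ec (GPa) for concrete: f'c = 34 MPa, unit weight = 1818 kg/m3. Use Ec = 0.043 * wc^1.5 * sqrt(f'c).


Ec = 0.043 * 1818^1.5 * sqrt(34) / 1000
= 19.44 GPa

19.44


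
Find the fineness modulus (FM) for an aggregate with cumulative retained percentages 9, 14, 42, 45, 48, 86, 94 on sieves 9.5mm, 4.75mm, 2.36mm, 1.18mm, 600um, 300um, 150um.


FM = sum(cumulative % retained) / 100
= 338 / 100
= 3.38

3.38


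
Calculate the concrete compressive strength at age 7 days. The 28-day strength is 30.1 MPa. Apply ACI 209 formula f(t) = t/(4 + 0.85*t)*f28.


f(7) = 7 / (4 + 0.85 * 7) * 30.1
= 7 / 9.95 * 30.1
= 21.18 MPa

21.18


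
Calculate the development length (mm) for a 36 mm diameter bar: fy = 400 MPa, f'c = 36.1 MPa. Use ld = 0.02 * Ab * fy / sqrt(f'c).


Ab = pi * 36^2 / 4 = 1017.876 mm2
ld = 0.02 * 1017.876 * 400 / sqrt(36.1)
= 1355.3 mm

1355.3


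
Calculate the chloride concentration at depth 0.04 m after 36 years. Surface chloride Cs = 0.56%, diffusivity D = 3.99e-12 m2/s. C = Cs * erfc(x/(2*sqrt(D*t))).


t_seconds = 36 * 365.25 * 24 * 3600 = 1136073600.0 s
arg = 0.04 / (2 * sqrt(3.99e-12 * 1136073600.0))
= 0.2971
erfc(0.2971) = 0.6744
C = 0.56 * 0.6744 = 0.3777%

0.3777


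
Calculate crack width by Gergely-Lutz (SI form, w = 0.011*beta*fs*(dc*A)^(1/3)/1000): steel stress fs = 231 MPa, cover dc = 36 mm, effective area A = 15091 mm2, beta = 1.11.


w = 0.011 * beta * fs * (dc * A)^(1/3) / 1000
= 0.011 * 1.11 * 231 * (36 * 15091)^(1/3) / 1000
= 0.23 mm

0.23


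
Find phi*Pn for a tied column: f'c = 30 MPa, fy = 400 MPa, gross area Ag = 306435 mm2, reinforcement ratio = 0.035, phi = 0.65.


Ast = rho * Ag = 0.035 * 306435 = 10725.225 mm2
phi*Pn = 0.65 * 0.80 * (0.85 * 30 * (306435 - 10725.225) + 400 * 10725.225) / 1000
= 6151.96 kN

6151.96


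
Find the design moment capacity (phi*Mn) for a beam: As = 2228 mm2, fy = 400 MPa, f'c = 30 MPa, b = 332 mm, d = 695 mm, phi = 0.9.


a = As * fy / (0.85 * f'c * b)
= 2228 * 400 / (0.85 * 30 * 332)
= 105.2681 mm
Mn = As * fy * (d - a/2) / 10^6
= 572.4765 kN-m
phi*Mn = 0.9 * 572.4765 = 515.23 kN-m

515.23


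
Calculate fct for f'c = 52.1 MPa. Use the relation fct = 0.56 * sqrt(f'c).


fct = 0.56 * sqrt(52.1)
= 0.56 * 7.218
= 4.042 MPa

4.042


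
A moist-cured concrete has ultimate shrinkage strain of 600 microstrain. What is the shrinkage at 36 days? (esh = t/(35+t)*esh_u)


esh(36) = 36 / (35 + 36) * 600
= 36 / 71 * 600
= 304.2 microstrain

304.2


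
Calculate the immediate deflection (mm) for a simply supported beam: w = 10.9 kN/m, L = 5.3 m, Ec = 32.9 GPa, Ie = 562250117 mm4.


Convert: L = 5.3 m = 5300 mm, Ec = 32.9 GPa = 32900 MPa
delta = 5 * 10.9 * 5300^4 / (384 * 32900 * 562250117)
= 6.05 mm

6.05


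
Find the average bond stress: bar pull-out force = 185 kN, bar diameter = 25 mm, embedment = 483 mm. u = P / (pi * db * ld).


u = P / (pi * db * ld)
= 185 * 1000 / (pi * 25 * 483)
= 4.877 MPa

4.877


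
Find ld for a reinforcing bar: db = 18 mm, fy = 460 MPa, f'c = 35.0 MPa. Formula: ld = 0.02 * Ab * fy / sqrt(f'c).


Ab = pi * 18^2 / 4 = 254.469 mm2
ld = 0.02 * 254.469 * 460 / sqrt(35.0)
= 395.7 mm

395.7


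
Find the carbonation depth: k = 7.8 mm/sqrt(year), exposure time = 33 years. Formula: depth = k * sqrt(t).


depth = k * sqrt(t)
= 7.8 * sqrt(33)
= 44.81 mm

44.81


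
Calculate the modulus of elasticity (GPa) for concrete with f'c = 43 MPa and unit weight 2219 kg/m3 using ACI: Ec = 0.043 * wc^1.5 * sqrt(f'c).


Ec = 0.043 * 2219^1.5 * sqrt(43) / 1000
= 29.47 GPa

29.47


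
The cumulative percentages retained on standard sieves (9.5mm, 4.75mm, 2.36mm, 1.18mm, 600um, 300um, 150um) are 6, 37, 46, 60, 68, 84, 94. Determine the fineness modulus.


FM = sum(cumulative % retained) / 100
= 395 / 100
= 3.95

3.95


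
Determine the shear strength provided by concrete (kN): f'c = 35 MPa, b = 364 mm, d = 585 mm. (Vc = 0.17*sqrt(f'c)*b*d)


Vc = 0.17 * sqrt(35) * 364 * 585 / 1000
= 214.16 kN

214.16


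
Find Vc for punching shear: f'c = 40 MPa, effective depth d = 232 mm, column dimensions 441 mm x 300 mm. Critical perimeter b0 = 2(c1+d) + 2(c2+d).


b0 = 2*(441 + 232) + 2*(300 + 232) = 2410 mm
Vc = 0.33 * sqrt(40) * 2410 * 232 / 1000
= 1166.94 kN

1166.94


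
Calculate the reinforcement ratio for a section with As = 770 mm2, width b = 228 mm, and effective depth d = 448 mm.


rho = As / (b * d)
= 770 / (228 * 448)
= 0.0075

0.0075


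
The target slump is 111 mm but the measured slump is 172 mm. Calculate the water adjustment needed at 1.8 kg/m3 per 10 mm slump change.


Difference = 111 - 172 = -61 mm
Water adjustment = -61 * 1.8 / 10 = -11.0 kg/m3

-11.0


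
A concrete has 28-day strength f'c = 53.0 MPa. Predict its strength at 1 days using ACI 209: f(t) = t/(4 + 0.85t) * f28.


f(1) = 1 / (4 + 0.85 * 1) * 53.0
= 1 / 4.85 * 53.0
= 10.93 MPa

10.93


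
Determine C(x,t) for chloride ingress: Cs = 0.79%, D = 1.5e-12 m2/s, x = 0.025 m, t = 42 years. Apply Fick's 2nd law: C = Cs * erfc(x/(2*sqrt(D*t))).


t_seconds = 42 * 365.25 * 24 * 3600 = 1325419200.0 s
arg = 0.025 / (2 * sqrt(1.5e-12 * 1325419200.0))
= 0.2803
erfc(0.2803) = 0.6918
C = 0.79 * 0.6918 = 0.5465%

0.5465


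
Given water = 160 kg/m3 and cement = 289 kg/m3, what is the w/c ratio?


w/c = water / cement
w/c = 160 / 289 = 0.554

0.554


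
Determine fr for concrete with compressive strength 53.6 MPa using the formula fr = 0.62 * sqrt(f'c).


fr = 0.62 * sqrt(53.6)
= 4.539 MPa

4.539


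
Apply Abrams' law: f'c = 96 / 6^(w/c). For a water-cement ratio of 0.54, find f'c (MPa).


f'c = 96 / 6^0.54
= 96 / 2.631
= 36.48 MPa

36.48


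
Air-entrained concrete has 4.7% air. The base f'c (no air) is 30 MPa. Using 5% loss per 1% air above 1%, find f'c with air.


Strength loss = (4.7 - 1) * 5 = 18.5%
f'c = 30 * (1 - 18.5/100)
= 24.45 MPa

24.45


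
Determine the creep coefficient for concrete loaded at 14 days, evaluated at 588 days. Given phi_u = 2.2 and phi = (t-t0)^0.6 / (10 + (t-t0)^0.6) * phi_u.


dt = 588 - 14 = 574
phi = 574^0.6 / (10 + 574^0.6) * 2.2
= 1.802

1.802


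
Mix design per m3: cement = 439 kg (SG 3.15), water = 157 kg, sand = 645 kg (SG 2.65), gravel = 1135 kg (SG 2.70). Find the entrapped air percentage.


Vol cement = 439 / (3.15 * 1000) = 0.139365 m3
Vol water = 157 / 1000 = 0.157 m3
Vol sand = 645 / (2.65 * 1000) = 0.243396 m3
Vol gravel = 1135 / (2.70 * 1000) = 0.42037 m3
Total solid + water volume = 0.960132 m3
Air = (1 - 0.960132) * 100 = 3.99%

3.99


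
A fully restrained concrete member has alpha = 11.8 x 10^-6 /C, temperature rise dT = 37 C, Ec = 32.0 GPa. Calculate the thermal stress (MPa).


sigma = alpha * dT * Ec
= 11.8e-6 * 37 * 32.0 * 1000
= 13.971 MPa

13.971


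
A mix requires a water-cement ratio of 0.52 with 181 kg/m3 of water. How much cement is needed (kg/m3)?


Cement = water / (w/c)
= 181 / 0.52
= 348.1 kg/m3

348.1


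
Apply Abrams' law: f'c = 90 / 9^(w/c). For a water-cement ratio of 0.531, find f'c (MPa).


f'c = 90 / 9^0.531
= 90 / 3.211
= 28.02 MPa

28.02
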